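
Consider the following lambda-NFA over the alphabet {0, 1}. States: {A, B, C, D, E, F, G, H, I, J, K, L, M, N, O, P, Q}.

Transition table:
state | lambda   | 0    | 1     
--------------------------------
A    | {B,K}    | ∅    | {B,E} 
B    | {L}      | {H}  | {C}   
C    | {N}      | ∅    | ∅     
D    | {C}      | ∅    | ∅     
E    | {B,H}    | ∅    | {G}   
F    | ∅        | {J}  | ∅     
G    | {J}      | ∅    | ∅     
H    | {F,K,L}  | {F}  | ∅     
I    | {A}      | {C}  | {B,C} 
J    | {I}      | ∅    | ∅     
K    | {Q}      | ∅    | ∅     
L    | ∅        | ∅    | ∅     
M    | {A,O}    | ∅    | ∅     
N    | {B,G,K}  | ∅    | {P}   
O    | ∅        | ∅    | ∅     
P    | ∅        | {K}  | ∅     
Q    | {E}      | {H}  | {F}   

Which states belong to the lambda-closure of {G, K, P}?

Start with {G, K, P}.
From G via lambda: add J.
From K via lambda: add Q.
From J via lambda: add I.
From Q via lambda: add E.
From E via lambda: add B, H.
From I via lambda: add A.
From B via lambda: add L.
From H via lambda: add F.
No new states can be added; the closed set is {A, B, E, F, G, H, I, J, K, L, P, Q}.

{A, B, E, F, G, H, I, J, K, L, P, Q}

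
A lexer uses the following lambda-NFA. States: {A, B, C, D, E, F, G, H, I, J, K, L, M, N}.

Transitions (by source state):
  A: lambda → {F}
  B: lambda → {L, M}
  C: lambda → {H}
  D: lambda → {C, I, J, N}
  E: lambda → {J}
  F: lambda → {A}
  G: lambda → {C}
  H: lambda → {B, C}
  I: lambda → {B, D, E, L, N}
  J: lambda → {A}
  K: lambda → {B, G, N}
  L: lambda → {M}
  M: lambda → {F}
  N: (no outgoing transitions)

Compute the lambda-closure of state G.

{A, B, C, F, G, H, L, M}

Start with {G}.
From G via lambda: add C.
From C via lambda: add H.
From H via lambda: add B.
From B via lambda: add L, M.
From M via lambda: add F.
From F via lambda: add A.
No new states can be added; the closed set is {A, B, C, F, G, H, L, M}.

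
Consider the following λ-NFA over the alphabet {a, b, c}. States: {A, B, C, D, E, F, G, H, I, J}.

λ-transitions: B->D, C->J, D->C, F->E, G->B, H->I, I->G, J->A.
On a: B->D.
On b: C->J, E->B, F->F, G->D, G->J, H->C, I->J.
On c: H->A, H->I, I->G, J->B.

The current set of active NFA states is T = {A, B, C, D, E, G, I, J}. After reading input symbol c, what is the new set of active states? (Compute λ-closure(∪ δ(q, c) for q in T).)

{A, B, C, D, G, J}

I on c → {G}.
J on c → {B}.
No c-transition from A, B, C, D, E, G.
Union after reading c: {B, G}.
Now take the λ-closure:
From B via λ: add D.
From D via λ: add C.
From C via λ: add J.
From J via λ: add A.
No new states can be added; the closed set is {A, B, C, D, G, J}.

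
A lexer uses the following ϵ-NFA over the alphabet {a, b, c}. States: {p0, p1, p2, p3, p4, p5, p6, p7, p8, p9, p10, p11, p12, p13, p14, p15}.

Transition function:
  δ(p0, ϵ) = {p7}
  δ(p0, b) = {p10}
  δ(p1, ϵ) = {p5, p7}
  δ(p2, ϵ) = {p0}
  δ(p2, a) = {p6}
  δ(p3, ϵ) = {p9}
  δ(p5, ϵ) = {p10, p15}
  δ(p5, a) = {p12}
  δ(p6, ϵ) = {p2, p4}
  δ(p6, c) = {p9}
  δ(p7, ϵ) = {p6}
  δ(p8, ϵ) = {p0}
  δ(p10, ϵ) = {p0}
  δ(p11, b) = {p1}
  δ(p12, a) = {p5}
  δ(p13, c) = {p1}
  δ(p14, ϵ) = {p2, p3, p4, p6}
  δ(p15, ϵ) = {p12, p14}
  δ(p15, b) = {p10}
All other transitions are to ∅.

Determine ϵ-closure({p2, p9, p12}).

Start with {p2, p9, p12}.
From p2 via ϵ: add p0.
From p0 via ϵ: add p7.
From p7 via ϵ: add p6.
From p6 via ϵ: add p4.
No new states can be added; the closed set is {p0, p2, p4, p6, p7, p9, p12}.

{p0, p2, p4, p6, p7, p9, p12}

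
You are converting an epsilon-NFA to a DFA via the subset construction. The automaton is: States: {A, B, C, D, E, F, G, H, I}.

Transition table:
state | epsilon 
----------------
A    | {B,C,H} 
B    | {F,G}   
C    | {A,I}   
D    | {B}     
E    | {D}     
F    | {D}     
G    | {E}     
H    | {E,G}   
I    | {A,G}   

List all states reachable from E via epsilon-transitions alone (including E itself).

Start with {E}.
From E via epsilon: add D.
From D via epsilon: add B.
From B via epsilon: add F, G.
No new states can be added; the closed set is {B, D, E, F, G}.

{B, D, E, F, G}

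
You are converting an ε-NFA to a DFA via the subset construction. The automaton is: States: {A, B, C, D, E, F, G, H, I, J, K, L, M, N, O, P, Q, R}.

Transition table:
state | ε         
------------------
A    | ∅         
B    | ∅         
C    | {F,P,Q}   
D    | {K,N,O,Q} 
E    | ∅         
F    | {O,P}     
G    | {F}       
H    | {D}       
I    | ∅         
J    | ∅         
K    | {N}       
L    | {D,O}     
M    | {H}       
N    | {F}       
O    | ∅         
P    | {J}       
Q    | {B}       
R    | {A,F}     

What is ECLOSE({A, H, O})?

{A, B, D, F, H, J, K, N, O, P, Q}

Start with {A, H, O}.
From H via ε: add D.
From D via ε: add K, N, Q.
From N via ε: add F.
From Q via ε: add B.
From F via ε: add P.
From P via ε: add J.
No new states can be added; the closed set is {A, B, D, F, H, J, K, N, O, P, Q}.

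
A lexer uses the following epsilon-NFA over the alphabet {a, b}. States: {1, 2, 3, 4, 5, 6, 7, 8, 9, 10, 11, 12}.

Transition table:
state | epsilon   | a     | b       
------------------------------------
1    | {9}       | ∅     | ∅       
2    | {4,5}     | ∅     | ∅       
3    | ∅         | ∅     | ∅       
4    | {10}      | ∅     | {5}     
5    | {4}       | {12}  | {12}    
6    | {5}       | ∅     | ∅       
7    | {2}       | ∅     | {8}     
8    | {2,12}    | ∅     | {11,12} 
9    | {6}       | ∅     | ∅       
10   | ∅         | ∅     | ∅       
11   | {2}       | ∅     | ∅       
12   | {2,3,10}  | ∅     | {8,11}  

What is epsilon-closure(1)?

Start with {1}.
From 1 via epsilon: add 9.
From 9 via epsilon: add 6.
From 6 via epsilon: add 5.
From 5 via epsilon: add 4.
From 4 via epsilon: add 10.
No new states can be added; the closed set is {1, 4, 5, 6, 9, 10}.

{1, 4, 5, 6, 9, 10}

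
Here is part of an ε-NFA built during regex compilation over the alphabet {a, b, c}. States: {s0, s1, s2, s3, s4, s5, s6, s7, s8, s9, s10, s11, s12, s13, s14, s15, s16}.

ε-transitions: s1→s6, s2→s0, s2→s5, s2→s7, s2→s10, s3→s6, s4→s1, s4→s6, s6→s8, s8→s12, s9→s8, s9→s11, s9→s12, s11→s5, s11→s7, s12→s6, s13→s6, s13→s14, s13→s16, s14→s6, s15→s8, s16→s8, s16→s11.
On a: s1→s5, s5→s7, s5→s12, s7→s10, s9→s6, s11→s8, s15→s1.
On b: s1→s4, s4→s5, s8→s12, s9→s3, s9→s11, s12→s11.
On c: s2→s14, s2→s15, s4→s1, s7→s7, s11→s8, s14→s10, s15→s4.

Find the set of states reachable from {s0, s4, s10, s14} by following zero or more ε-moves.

{s0, s1, s4, s6, s8, s10, s12, s14}

Start with {s0, s4, s10, s14}.
From s4 via ε: add s1, s6.
From s6 via ε: add s8.
From s8 via ε: add s12.
No new states can be added; the closed set is {s0, s1, s4, s6, s8, s10, s12, s14}.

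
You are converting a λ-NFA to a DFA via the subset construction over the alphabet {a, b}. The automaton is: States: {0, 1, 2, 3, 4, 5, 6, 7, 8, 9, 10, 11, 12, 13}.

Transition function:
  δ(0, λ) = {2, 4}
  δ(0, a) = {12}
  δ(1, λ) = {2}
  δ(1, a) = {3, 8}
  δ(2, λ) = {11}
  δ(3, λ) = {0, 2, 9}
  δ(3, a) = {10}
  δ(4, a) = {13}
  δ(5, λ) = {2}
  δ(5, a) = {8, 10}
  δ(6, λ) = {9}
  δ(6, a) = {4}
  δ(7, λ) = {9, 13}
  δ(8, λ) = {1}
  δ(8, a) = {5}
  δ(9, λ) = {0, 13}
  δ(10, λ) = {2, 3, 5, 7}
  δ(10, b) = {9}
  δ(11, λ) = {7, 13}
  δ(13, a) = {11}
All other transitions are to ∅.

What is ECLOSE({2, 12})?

{0, 2, 4, 7, 9, 11, 12, 13}

Start with {2, 12}.
From 2 via λ: add 11.
From 11 via λ: add 7, 13.
From 7 via λ: add 9.
From 9 via λ: add 0.
From 0 via λ: add 4.
No new states can be added; the closed set is {0, 2, 4, 7, 9, 11, 12, 13}.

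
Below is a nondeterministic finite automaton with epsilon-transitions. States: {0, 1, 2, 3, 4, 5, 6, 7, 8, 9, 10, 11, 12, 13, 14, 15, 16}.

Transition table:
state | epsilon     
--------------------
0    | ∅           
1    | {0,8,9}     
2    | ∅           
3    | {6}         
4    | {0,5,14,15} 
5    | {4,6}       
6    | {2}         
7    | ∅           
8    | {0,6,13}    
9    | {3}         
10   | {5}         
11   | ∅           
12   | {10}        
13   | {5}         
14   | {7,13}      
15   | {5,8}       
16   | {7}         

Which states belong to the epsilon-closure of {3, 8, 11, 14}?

Start with {3, 8, 11, 14}.
From 3 via epsilon: add 6.
From 8 via epsilon: add 0, 13.
From 14 via epsilon: add 7.
From 6 via epsilon: add 2.
From 13 via epsilon: add 5.
From 5 via epsilon: add 4.
From 4 via epsilon: add 15.
No new states can be added; the closed set is {0, 2, 3, 4, 5, 6, 7, 8, 11, 13, 14, 15}.

{0, 2, 3, 4, 5, 6, 7, 8, 11, 13, 14, 15}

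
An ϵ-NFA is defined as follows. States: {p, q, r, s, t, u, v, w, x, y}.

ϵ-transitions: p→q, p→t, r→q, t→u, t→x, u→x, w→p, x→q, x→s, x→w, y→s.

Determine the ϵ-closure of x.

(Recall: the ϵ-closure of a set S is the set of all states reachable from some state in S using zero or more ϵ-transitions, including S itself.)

{p, q, s, t, u, w, x}

Start with {x}.
From x via ϵ: add q, s, w.
From w via ϵ: add p.
From p via ϵ: add t.
From t via ϵ: add u.
No new states can be added; the closed set is {p, q, s, t, u, w, x}.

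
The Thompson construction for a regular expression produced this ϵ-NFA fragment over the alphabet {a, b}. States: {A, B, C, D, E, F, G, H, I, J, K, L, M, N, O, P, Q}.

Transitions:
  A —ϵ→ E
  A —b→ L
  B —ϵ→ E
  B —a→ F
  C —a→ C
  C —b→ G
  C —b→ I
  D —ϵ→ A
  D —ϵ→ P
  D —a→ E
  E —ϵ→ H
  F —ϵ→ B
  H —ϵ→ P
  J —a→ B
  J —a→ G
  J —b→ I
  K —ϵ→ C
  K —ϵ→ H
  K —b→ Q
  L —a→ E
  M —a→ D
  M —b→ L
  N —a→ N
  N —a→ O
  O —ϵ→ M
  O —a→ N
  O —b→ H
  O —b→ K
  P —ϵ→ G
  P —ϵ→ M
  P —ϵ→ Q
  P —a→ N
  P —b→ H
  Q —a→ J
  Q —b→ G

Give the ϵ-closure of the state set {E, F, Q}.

Start with {E, F, Q}.
From E via ϵ: add H.
From F via ϵ: add B.
From H via ϵ: add P.
From P via ϵ: add G, M.
No new states can be added; the closed set is {B, E, F, G, H, M, P, Q}.

{B, E, F, G, H, M, P, Q}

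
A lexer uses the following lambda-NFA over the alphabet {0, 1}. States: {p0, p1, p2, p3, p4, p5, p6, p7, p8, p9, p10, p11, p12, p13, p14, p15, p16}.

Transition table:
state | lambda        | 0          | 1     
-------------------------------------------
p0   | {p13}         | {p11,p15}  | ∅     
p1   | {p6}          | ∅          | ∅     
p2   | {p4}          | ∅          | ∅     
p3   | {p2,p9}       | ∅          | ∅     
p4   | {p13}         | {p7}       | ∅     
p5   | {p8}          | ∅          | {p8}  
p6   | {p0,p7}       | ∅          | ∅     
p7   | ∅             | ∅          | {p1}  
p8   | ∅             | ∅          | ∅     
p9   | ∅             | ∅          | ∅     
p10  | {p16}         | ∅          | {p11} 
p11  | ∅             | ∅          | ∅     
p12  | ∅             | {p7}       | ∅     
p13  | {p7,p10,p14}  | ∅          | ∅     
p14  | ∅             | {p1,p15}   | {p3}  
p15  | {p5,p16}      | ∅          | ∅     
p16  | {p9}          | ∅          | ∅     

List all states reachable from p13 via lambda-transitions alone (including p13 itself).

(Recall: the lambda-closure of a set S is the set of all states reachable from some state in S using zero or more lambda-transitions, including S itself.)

{p7, p9, p10, p13, p14, p16}

Start with {p13}.
From p13 via lambda: add p7, p10, p14.
From p10 via lambda: add p16.
From p16 via lambda: add p9.
No new states can be added; the closed set is {p7, p9, p10, p13, p14, p16}.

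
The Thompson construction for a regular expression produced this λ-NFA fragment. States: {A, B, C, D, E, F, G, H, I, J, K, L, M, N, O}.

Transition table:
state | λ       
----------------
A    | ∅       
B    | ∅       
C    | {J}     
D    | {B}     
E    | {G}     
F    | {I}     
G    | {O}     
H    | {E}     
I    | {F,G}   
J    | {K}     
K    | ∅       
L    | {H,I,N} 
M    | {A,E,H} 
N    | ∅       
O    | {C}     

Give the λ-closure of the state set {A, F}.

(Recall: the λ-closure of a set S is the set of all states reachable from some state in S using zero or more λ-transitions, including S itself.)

Start with {A, F}.
From F via λ: add I.
From I via λ: add G.
From G via λ: add O.
From O via λ: add C.
From C via λ: add J.
From J via λ: add K.
No new states can be added; the closed set is {A, C, F, G, I, J, K, O}.

{A, C, F, G, I, J, K, O}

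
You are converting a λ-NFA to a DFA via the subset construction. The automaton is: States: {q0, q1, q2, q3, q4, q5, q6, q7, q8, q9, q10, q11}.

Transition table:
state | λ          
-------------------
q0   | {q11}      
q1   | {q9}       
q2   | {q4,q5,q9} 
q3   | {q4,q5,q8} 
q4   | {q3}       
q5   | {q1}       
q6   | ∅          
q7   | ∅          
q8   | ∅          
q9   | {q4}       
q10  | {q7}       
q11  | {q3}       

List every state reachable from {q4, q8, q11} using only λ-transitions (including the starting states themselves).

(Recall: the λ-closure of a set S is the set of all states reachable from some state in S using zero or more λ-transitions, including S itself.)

Start with {q4, q8, q11}.
From q4 via λ: add q3.
From q3 via λ: add q5.
From q5 via λ: add q1.
From q1 via λ: add q9.
No new states can be added; the closed set is {q1, q3, q4, q5, q8, q9, q11}.

{q1, q3, q4, q5, q8, q9, q11}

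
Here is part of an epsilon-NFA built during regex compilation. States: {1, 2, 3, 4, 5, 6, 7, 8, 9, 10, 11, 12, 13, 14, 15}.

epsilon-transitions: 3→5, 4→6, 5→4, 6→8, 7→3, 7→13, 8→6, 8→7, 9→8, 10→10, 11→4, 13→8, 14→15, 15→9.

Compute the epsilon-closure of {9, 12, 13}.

{3, 4, 5, 6, 7, 8, 9, 12, 13}

Start with {9, 12, 13}.
From 9 via epsilon: add 8.
From 8 via epsilon: add 6, 7.
From 7 via epsilon: add 3.
From 3 via epsilon: add 5.
From 5 via epsilon: add 4.
No new states can be added; the closed set is {3, 4, 5, 6, 7, 8, 9, 12, 13}.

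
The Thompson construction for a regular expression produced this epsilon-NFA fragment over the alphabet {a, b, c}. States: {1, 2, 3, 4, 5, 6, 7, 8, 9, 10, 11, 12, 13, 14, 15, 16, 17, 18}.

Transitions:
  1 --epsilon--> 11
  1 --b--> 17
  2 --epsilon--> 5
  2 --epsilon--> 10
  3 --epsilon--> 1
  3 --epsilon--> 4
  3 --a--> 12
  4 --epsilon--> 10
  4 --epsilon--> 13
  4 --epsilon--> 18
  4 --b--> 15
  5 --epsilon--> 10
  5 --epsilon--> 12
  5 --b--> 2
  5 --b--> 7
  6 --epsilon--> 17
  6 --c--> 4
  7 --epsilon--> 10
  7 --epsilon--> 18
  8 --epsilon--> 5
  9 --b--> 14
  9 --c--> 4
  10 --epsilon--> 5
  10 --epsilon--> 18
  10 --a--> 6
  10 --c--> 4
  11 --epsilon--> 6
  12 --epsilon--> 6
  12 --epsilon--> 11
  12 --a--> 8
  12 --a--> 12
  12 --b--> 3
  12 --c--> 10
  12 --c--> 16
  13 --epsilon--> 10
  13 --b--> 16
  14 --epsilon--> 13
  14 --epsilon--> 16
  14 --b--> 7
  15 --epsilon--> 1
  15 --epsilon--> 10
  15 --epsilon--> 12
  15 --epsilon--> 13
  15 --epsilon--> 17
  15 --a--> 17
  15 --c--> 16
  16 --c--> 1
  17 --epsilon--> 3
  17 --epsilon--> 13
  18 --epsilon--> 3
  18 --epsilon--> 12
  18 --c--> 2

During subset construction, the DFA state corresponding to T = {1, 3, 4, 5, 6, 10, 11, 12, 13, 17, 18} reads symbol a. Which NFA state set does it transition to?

3 on a → {12}.
10 on a → {6}.
12 on a → {8, 12}.
No a-transition from 1, 4, 5, 6, 11, 13, 17, 18.
Union after reading a: {6, 8, 12}.
Now take the epsilon-closure:
From 6 via epsilon: add 17.
From 8 via epsilon: add 5.
From 12 via epsilon: add 11.
From 5 via epsilon: add 10.
From 17 via epsilon: add 3, 13.
From 3 via epsilon: add 1, 4.
From 10 via epsilon: add 18.
No new states can be added; the closed set is {1, 3, 4, 5, 6, 8, 10, 11, 12, 13, 17, 18}.

{1, 3, 4, 5, 6, 8, 10, 11, 12, 13, 17, 18}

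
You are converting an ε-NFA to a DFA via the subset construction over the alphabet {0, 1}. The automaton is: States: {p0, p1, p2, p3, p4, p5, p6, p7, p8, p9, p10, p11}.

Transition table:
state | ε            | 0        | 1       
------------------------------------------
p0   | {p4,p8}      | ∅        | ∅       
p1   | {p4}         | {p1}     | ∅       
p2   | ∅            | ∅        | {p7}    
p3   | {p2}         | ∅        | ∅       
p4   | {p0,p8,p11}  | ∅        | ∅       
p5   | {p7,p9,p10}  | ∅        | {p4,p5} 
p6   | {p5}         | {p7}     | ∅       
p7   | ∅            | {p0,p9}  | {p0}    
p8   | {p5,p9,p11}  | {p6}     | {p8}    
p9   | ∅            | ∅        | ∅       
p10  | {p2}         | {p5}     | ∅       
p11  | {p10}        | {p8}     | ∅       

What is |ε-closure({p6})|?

Start with {p6}.
From p6 via ε: add p5.
From p5 via ε: add p7, p9, p10.
From p10 via ε: add p2.
ε-closure = {p2, p5, p6, p7, p9, p10}, which has 6 states.

6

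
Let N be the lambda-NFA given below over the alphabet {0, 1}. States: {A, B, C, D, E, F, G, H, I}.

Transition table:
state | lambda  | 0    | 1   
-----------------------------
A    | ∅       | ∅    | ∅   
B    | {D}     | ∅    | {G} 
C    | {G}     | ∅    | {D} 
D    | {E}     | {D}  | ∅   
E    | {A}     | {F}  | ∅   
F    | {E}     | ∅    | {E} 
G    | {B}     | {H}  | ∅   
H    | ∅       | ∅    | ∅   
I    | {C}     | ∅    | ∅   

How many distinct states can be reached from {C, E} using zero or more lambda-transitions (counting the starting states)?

6

Start with {C, E}.
From C via lambda: add G.
From E via lambda: add A.
From G via lambda: add B.
From B via lambda: add D.
lambda-closure = {A, B, C, D, E, G}, which has 6 states.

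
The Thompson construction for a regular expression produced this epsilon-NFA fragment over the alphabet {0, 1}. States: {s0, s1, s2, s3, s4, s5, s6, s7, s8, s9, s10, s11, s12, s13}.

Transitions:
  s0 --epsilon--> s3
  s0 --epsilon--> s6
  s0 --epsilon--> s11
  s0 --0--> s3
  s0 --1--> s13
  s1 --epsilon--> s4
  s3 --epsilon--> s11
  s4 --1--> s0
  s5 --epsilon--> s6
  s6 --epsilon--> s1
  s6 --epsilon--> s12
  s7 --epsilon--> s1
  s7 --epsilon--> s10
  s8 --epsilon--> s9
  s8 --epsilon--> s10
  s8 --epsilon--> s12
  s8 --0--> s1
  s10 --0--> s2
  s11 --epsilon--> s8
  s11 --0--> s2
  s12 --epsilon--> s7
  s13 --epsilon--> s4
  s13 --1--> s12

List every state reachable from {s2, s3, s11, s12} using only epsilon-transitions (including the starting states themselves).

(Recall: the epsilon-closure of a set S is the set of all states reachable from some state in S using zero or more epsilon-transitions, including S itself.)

Start with {s2, s3, s11, s12}.
From s11 via epsilon: add s8.
From s12 via epsilon: add s7.
From s7 via epsilon: add s1, s10.
From s8 via epsilon: add s9.
From s1 via epsilon: add s4.
No new states can be added; the closed set is {s1, s2, s3, s4, s7, s8, s9, s10, s11, s12}.

{s1, s2, s3, s4, s7, s8, s9, s10, s11, s12}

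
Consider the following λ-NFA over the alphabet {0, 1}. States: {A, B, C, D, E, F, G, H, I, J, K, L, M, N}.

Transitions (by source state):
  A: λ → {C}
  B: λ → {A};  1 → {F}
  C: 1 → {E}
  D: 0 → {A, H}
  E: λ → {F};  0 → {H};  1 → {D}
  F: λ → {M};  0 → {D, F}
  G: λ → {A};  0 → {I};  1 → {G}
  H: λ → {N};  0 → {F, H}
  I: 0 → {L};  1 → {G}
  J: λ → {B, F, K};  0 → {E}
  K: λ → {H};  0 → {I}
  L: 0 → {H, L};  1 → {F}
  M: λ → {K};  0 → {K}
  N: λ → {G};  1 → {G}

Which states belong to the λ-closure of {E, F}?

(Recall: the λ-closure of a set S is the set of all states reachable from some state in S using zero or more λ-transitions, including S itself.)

Start with {E, F}.
From F via λ: add M.
From M via λ: add K.
From K via λ: add H.
From H via λ: add N.
From N via λ: add G.
From G via λ: add A.
From A via λ: add C.
No new states can be added; the closed set is {A, C, E, F, G, H, K, M, N}.

{A, C, E, F, G, H, K, M, N}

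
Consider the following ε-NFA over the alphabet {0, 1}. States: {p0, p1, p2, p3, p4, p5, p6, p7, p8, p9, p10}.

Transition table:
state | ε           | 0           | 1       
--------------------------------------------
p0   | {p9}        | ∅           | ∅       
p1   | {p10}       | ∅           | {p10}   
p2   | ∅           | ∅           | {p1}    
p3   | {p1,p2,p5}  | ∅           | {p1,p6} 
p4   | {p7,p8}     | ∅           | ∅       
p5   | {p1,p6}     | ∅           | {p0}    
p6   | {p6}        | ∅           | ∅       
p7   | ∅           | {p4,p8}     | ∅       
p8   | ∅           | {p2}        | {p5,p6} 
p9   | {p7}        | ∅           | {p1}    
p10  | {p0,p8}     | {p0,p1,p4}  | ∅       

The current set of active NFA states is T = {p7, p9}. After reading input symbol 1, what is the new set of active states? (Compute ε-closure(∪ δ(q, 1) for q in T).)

{p0, p1, p7, p8, p9, p10}

p9 on 1 → {p1}.
No 1-transition from p7.
Union after reading 1: {p1}.
Now take the ε-closure:
From p1 via ε: add p10.
From p10 via ε: add p0, p8.
From p0 via ε: add p9.
From p9 via ε: add p7.
No new states can be added; the closed set is {p0, p1, p7, p8, p9, p10}.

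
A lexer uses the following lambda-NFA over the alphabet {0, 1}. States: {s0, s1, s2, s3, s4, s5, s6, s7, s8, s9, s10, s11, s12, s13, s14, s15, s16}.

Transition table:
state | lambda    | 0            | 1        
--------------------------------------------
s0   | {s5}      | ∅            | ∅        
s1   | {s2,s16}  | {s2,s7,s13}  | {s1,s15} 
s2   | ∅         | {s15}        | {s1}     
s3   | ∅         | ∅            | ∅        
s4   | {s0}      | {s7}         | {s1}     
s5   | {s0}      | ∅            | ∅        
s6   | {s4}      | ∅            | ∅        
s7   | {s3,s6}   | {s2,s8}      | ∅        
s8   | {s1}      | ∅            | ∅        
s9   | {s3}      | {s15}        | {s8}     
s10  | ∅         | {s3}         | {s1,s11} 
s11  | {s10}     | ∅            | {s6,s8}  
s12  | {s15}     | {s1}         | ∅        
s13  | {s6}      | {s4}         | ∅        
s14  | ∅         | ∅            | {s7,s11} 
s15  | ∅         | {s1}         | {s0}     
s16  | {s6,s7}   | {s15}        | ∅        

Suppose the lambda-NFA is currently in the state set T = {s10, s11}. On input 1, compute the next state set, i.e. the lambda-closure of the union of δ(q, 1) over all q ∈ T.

{s0, s1, s2, s3, s4, s5, s6, s7, s8, s10, s11, s16}

s10 on 1 → {s1, s11}.
s11 on 1 → {s6, s8}.
Union after reading 1: {s1, s6, s8, s11}.
Now take the lambda-closure:
From s1 via lambda: add s2, s16.
From s6 via lambda: add s4.
From s11 via lambda: add s10.
From s4 via lambda: add s0.
From s16 via lambda: add s7.
From s0 via lambda: add s5.
From s7 via lambda: add s3.
No new states can be added; the closed set is {s0, s1, s2, s3, s4, s5, s6, s7, s8, s10, s11, s16}.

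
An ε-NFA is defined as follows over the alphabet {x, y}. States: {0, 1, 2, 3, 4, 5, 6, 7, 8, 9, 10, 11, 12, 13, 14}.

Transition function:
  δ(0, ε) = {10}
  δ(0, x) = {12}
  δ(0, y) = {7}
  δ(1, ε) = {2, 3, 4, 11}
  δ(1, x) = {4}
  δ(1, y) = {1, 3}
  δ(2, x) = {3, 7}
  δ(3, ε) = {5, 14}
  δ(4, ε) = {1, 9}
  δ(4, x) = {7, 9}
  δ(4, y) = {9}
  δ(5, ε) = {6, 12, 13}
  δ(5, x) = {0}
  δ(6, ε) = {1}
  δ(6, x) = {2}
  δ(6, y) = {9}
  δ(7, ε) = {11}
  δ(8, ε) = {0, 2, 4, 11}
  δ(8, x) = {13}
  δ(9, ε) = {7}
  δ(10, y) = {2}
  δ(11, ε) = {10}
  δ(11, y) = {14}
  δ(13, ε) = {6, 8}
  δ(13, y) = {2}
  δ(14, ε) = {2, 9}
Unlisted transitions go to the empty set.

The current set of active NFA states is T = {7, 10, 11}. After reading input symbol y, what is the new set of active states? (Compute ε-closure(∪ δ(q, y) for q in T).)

10 on y → {2}.
11 on y → {14}.
No y-transition from 7.
Union after reading y: {2, 14}.
Now take the ε-closure:
From 14 via ε: add 9.
From 9 via ε: add 7.
From 7 via ε: add 11.
From 11 via ε: add 10.
No new states can be added; the closed set is {2, 7, 9, 10, 11, 14}.

{2, 7, 9, 10, 11, 14}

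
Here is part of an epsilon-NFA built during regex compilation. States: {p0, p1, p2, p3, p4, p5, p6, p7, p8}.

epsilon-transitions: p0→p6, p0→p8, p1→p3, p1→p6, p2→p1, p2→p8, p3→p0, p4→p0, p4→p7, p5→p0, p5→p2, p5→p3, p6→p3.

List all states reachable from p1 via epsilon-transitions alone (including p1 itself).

{p0, p1, p3, p6, p8}

Start with {p1}.
From p1 via epsilon: add p3, p6.
From p3 via epsilon: add p0.
From p0 via epsilon: add p8.
No new states can be added; the closed set is {p0, p1, p3, p6, p8}.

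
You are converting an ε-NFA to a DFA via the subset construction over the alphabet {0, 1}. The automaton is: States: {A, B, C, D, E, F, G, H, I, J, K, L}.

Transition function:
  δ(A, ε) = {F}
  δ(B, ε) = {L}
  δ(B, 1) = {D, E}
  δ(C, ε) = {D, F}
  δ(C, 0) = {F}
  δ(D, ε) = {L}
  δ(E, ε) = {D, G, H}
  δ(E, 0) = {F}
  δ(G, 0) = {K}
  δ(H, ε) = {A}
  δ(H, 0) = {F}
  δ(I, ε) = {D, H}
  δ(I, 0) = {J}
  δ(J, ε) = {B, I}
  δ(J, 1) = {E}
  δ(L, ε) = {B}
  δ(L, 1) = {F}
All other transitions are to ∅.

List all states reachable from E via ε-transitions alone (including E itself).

Start with {E}.
From E via ε: add D, G, H.
From D via ε: add L.
From H via ε: add A.
From A via ε: add F.
From L via ε: add B.
No new states can be added; the closed set is {A, B, D, E, F, G, H, L}.

{A, B, D, E, F, G, H, L}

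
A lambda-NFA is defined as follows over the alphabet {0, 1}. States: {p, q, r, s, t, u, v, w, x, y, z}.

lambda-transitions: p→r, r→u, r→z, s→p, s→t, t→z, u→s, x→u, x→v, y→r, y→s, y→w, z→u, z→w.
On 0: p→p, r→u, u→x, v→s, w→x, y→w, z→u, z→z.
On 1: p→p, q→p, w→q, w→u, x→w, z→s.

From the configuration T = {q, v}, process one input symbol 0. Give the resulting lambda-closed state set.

v on 0 → {s}.
No 0-transition from q.
Union after reading 0: {s}.
Now take the lambda-closure:
From s via lambda: add p, t.
From p via lambda: add r.
From t via lambda: add z.
From r via lambda: add u.
From z via lambda: add w.
No new states can be added; the closed set is {p, r, s, t, u, w, z}.

{p, r, s, t, u, w, z}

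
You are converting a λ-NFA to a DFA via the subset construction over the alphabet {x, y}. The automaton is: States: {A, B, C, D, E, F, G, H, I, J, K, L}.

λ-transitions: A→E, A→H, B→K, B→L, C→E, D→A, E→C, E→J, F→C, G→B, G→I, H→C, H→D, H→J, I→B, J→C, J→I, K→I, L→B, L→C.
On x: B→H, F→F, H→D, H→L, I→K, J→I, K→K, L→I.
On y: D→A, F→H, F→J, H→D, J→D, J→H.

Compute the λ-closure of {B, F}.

Start with {B, F}.
From B via λ: add K, L.
From F via λ: add C.
From C via λ: add E.
From K via λ: add I.
From E via λ: add J.
No new states can be added; the closed set is {B, C, E, F, I, J, K, L}.

{B, C, E, F, I, J, K, L}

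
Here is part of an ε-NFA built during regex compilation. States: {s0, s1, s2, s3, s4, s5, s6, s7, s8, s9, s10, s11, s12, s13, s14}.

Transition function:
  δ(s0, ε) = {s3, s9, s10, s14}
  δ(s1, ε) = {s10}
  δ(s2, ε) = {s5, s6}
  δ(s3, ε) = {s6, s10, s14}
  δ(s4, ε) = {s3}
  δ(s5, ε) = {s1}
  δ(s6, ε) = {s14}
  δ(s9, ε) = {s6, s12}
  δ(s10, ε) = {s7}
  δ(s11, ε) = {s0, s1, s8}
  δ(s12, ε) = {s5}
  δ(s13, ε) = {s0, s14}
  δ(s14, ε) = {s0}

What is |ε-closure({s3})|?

10

Start with {s3}.
From s3 via ε: add s6, s10, s14.
From s10 via ε: add s7.
From s14 via ε: add s0.
From s0 via ε: add s9.
From s9 via ε: add s12.
From s12 via ε: add s5.
From s5 via ε: add s1.
ε-closure = {s0, s1, s3, s5, s6, s7, s9, s10, s12, s14}, which has 10 states.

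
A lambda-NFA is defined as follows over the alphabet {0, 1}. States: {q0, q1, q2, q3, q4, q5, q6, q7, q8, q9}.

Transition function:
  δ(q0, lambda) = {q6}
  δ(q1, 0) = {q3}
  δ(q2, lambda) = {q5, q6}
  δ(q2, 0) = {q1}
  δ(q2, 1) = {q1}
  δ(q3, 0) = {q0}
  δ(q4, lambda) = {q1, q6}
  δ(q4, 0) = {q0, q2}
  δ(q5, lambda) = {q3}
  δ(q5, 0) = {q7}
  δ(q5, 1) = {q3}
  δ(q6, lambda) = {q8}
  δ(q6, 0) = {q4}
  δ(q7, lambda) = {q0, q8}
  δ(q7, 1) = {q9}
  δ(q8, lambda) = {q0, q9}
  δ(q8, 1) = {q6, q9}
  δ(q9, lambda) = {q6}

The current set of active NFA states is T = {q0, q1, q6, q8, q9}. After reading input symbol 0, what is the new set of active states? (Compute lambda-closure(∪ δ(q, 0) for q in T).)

{q0, q1, q3, q4, q6, q8, q9}

q1 on 0 → {q3}.
q6 on 0 → {q4}.
No 0-transition from q0, q8, q9.
Union after reading 0: {q3, q4}.
Now take the lambda-closure:
From q4 via lambda: add q1, q6.
From q6 via lambda: add q8.
From q8 via lambda: add q0, q9.
No new states can be added; the closed set is {q0, q1, q3, q4, q6, q8, q9}.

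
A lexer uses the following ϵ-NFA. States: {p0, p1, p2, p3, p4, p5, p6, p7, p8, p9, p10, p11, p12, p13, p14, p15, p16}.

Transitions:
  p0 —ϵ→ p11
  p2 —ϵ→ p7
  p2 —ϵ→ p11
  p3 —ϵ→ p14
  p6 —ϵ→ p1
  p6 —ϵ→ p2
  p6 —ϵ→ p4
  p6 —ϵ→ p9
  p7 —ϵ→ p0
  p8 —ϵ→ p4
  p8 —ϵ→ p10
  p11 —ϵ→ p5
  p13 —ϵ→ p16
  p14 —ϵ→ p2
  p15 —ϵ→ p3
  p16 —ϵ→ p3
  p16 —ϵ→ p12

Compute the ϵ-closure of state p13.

Start with {p13}.
From p13 via ϵ: add p16.
From p16 via ϵ: add p3, p12.
From p3 via ϵ: add p14.
From p14 via ϵ: add p2.
From p2 via ϵ: add p7, p11.
From p7 via ϵ: add p0.
From p11 via ϵ: add p5.
No new states can be added; the closed set is {p0, p2, p3, p5, p7, p11, p12, p13, p14, p16}.

{p0, p2, p3, p5, p7, p11, p12, p13, p14, p16}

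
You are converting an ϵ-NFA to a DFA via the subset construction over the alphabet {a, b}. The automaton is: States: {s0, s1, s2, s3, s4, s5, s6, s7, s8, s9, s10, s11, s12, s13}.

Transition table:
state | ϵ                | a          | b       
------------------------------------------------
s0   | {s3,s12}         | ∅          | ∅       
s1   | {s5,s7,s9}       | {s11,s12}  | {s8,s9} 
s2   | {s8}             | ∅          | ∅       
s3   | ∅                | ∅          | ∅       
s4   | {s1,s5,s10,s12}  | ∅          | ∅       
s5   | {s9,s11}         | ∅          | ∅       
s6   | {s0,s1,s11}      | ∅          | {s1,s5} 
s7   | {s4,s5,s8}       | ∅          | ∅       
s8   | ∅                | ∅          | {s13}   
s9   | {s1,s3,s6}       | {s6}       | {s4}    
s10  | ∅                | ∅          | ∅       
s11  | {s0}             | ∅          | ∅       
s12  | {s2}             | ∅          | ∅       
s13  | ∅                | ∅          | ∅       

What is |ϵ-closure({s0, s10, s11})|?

Start with {s0, s10, s11}.
From s0 via ϵ: add s3, s12.
From s12 via ϵ: add s2.
From s2 via ϵ: add s8.
ϵ-closure = {s0, s2, s3, s8, s10, s11, s12}, which has 7 states.

7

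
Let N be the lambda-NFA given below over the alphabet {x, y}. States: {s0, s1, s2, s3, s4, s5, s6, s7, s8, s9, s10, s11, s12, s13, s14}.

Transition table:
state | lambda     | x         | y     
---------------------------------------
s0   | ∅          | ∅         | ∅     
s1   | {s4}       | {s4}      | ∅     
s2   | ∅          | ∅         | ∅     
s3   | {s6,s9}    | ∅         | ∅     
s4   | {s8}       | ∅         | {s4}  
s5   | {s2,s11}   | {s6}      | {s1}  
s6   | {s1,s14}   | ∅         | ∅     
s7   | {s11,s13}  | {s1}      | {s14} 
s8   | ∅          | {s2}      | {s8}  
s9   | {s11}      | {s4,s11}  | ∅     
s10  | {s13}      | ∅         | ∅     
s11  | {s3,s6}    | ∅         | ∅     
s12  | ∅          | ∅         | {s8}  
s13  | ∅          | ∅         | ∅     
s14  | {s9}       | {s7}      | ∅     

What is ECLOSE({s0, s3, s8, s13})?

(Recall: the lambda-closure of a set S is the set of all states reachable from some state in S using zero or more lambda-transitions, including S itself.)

{s0, s1, s3, s4, s6, s8, s9, s11, s13, s14}

Start with {s0, s3, s8, s13}.
From s3 via lambda: add s6, s9.
From s6 via lambda: add s1, s14.
From s9 via lambda: add s11.
From s1 via lambda: add s4.
No new states can be added; the closed set is {s0, s1, s3, s4, s6, s8, s9, s11, s13, s14}.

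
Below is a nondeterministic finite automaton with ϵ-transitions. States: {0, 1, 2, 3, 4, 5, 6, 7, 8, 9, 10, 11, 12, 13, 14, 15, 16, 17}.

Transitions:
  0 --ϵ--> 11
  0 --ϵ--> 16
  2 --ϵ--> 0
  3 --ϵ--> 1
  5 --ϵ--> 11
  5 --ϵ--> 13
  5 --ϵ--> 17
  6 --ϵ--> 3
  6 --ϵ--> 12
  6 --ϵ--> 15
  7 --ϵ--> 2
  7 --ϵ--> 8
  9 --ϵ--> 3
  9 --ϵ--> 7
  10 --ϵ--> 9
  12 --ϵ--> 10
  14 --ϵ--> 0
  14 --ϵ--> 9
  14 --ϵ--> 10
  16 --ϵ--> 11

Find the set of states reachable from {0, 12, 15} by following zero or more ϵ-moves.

{0, 1, 2, 3, 7, 8, 9, 10, 11, 12, 15, 16}

Start with {0, 12, 15}.
From 0 via ϵ: add 11, 16.
From 12 via ϵ: add 10.
From 10 via ϵ: add 9.
From 9 via ϵ: add 3, 7.
From 3 via ϵ: add 1.
From 7 via ϵ: add 2, 8.
No new states can be added; the closed set is {0, 1, 2, 3, 7, 8, 9, 10, 11, 12, 15, 16}.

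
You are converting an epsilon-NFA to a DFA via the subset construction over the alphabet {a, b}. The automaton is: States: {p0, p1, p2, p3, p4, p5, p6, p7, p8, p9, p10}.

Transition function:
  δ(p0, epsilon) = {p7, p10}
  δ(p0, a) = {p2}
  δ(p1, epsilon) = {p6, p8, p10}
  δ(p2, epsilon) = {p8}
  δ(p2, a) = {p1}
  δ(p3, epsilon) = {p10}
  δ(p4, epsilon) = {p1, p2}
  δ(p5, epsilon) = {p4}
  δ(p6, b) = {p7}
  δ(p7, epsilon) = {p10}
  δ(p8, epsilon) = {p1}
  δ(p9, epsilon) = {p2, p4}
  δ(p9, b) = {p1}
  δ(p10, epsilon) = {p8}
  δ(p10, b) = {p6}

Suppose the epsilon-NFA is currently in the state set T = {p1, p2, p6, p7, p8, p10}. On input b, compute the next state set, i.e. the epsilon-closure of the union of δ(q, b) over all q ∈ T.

{p1, p6, p7, p8, p10}

p6 on b → {p7}.
p10 on b → {p6}.
No b-transition from p1, p2, p7, p8.
Union after reading b: {p6, p7}.
Now take the epsilon-closure:
From p7 via epsilon: add p10.
From p10 via epsilon: add p8.
From p8 via epsilon: add p1.
No new states can be added; the closed set is {p1, p6, p7, p8, p10}.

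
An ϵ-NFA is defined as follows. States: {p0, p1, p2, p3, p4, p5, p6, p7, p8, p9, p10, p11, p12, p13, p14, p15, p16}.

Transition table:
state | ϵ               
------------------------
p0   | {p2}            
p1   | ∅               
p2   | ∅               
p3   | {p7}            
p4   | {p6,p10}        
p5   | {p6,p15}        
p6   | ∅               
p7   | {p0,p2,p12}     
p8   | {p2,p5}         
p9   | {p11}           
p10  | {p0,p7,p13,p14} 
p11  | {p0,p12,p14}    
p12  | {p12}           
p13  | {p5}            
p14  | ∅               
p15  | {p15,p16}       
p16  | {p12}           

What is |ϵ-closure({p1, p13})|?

7

Start with {p1, p13}.
From p13 via ϵ: add p5.
From p5 via ϵ: add p6, p15.
From p15 via ϵ: add p16.
From p16 via ϵ: add p12.
ϵ-closure = {p1, p5, p6, p12, p13, p15, p16}, which has 7 states.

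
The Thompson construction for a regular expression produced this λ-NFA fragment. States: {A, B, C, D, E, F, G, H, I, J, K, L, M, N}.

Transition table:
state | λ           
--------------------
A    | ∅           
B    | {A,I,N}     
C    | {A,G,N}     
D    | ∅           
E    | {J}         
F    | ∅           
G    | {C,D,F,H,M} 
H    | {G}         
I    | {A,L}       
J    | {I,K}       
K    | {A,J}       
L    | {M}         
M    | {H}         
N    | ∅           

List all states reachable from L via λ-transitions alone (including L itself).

Start with {L}.
From L via λ: add M.
From M via λ: add H.
From H via λ: add G.
From G via λ: add C, D, F.
From C via λ: add A, N.
No new states can be added; the closed set is {A, C, D, F, G, H, L, M, N}.

{A, C, D, F, G, H, L, M, N}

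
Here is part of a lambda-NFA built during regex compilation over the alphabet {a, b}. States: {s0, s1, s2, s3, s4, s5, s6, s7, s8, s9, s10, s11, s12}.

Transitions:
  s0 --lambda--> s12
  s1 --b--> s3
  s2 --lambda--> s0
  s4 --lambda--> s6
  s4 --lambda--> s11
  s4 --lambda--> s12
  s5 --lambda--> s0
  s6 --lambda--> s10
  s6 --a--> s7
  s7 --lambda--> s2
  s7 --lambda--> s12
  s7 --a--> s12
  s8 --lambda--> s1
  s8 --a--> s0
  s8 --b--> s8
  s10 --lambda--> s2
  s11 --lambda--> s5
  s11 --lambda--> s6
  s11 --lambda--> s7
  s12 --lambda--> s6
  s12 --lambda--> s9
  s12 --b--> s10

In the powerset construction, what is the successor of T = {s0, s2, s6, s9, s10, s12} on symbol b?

{s0, s2, s6, s9, s10, s12}

s12 on b → {s10}.
No b-transition from s0, s2, s6, s9, s10.
Union after reading b: {s10}.
Now take the lambda-closure:
From s10 via lambda: add s2.
From s2 via lambda: add s0.
From s0 via lambda: add s12.
From s12 via lambda: add s6, s9.
No new states can be added; the closed set is {s0, s2, s6, s9, s10, s12}.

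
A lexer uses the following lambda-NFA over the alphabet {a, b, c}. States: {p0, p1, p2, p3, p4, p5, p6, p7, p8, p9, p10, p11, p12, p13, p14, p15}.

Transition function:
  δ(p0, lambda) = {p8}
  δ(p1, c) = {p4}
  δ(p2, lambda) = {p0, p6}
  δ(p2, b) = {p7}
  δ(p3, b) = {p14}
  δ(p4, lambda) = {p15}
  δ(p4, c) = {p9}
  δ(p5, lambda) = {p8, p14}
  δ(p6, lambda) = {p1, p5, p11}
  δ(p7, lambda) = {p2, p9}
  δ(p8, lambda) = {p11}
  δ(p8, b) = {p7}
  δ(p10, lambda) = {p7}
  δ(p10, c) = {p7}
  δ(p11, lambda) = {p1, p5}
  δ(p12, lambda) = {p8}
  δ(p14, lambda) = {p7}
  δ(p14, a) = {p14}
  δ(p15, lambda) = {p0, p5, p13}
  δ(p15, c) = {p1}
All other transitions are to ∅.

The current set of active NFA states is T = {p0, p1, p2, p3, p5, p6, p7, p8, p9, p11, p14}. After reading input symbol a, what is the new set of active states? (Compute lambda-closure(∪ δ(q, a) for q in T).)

{p0, p1, p2, p5, p6, p7, p8, p9, p11, p14}

p14 on a → {p14}.
No a-transition from p0, p1, p2, p3, p5, p6, p7, p8, p9, p11.
Union after reading a: {p14}.
Now take the lambda-closure:
From p14 via lambda: add p7.
From p7 via lambda: add p2, p9.
From p2 via lambda: add p0, p6.
From p0 via lambda: add p8.
From p6 via lambda: add p1, p5, p11.
No new states can be added; the closed set is {p0, p1, p2, p5, p6, p7, p8, p9, p11, p14}.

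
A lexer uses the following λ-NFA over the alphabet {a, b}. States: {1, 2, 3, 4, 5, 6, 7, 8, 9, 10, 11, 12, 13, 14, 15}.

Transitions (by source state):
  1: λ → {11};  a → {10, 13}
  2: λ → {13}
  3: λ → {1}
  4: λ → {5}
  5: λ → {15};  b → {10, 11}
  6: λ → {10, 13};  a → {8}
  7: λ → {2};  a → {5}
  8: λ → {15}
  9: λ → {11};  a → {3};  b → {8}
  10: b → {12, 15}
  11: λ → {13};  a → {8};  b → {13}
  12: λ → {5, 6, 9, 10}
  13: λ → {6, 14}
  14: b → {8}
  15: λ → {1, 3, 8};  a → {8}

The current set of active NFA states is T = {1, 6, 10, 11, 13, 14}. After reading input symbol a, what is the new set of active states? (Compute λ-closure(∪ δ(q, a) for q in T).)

1 on a → {10, 13}.
6 on a → {8}.
11 on a → {8}.
No a-transition from 10, 13, 14.
Union after reading a: {8, 10, 13}.
Now take the λ-closure:
From 8 via λ: add 15.
From 13 via λ: add 6, 14.
From 15 via λ: add 1, 3.
From 1 via λ: add 11.
No new states can be added; the closed set is {1, 3, 6, 8, 10, 11, 13, 14, 15}.

{1, 3, 6, 8, 10, 11, 13, 14, 15}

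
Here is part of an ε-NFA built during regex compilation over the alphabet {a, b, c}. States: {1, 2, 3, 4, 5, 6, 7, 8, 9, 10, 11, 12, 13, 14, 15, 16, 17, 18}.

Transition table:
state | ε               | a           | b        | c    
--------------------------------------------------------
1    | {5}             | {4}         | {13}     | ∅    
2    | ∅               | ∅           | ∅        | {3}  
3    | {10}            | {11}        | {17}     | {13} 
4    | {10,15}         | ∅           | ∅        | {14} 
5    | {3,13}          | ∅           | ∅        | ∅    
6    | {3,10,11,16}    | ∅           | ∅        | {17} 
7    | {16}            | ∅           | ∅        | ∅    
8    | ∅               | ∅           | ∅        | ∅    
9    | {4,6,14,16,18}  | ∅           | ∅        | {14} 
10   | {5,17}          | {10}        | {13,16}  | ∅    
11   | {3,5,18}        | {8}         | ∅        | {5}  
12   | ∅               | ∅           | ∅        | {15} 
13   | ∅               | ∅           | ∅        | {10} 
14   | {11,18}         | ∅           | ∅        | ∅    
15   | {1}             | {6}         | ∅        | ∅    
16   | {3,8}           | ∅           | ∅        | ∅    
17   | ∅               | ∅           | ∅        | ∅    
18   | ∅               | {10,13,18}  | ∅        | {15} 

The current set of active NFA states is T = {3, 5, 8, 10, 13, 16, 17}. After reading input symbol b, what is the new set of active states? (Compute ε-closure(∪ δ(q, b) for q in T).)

{3, 5, 8, 10, 13, 16, 17}

3 on b → {17}.
10 on b → {13, 16}.
No b-transition from 5, 8, 13, 16, 17.
Union after reading b: {13, 16, 17}.
Now take the ε-closure:
From 16 via ε: add 3, 8.
From 3 via ε: add 10.
From 10 via ε: add 5.
No new states can be added; the closed set is {3, 5, 8, 10, 13, 16, 17}.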